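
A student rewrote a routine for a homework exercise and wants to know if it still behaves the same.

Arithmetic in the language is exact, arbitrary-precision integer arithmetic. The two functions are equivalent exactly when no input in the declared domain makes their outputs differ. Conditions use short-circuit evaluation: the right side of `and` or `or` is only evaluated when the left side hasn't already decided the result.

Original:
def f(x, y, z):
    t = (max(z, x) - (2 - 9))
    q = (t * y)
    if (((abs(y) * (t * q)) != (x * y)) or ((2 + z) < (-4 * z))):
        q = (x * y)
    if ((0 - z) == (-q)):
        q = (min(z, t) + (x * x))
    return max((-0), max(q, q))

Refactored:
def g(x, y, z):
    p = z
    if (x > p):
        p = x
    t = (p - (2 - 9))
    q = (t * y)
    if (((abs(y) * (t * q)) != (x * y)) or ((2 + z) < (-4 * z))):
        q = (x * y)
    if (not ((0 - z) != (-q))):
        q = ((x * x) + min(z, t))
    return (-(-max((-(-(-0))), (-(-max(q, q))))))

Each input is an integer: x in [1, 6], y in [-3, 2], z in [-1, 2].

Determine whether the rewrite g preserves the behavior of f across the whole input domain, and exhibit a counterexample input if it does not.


Equivalent — the differences include local variable names differ; and comparison usage differs; and statement counts differ; and min/max/abs usage differs; and branching structure differs; and boolean connective usage differs, yet no declared input distinguishes the two.
Spot check at x=5, y=1, z=2 — f: t=12, then q=12, then (((abs(y) * (t * q)) != (x * y)) or ((2 + z) < (-4 * z))) is true, then q=5, then ((0 - z) == (-q)) is false, then returns 5. g: p=2, then (x > p) is true, then p=5, then t=12, then q=12, then (((abs(y) * (t * q)) != (x * y)) or ((2 + z) < (-4 * z))) is true, then q=5, then (not ((0 - z) != (-q))) is false, then returns 5. Both give 5.
Across all 144 domain points the two functions coincide.
verdict: equivalent


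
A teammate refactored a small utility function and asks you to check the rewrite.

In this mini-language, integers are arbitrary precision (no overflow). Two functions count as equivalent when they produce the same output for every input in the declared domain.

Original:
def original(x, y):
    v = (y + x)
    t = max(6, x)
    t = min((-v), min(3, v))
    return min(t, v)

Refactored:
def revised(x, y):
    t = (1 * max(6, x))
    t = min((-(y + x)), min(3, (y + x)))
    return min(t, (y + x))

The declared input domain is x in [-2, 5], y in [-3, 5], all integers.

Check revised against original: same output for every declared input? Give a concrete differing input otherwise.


Side by side, the visible changes include: arithmetic usage differs; also statement counts differ; also local variable names differ; also constant usage differs.
Tracing x=0, y=0: original: v = 0; t = 6; t = 0; return 0 | revised: t = 6; t = 0; return 0 — matching result 0.
Sweeping the whole domain (72 inputs) finds no disagreement.
verdict: equivalent


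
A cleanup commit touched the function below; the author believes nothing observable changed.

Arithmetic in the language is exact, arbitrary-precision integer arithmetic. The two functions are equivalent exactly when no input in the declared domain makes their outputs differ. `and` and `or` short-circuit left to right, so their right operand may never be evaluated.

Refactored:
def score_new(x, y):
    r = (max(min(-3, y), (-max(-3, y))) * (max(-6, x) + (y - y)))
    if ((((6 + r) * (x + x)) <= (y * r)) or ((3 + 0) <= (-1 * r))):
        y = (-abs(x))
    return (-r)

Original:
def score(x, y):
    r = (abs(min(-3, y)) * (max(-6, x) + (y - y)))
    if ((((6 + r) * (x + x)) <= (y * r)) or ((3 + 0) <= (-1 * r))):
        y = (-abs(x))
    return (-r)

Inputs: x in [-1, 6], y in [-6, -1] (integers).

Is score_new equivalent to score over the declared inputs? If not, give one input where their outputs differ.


The rewrite breaks on x=-1, y=-6, where the results are 6 and 3.
score: r=-6, then ((((6 + r) * (x + x)) <= (y * r)) or ((3 + 0) <= (-1 * r))) is true, then y=-1, then returns 6
score_new: r=-3, then ((((6 + r) * (x + x)) <= (y * r)) or ((3 + 0) <= (-1 * r))) is true, then y=-1, then returns 3
verdict: not equivalent; witness: x=-1, y=-6


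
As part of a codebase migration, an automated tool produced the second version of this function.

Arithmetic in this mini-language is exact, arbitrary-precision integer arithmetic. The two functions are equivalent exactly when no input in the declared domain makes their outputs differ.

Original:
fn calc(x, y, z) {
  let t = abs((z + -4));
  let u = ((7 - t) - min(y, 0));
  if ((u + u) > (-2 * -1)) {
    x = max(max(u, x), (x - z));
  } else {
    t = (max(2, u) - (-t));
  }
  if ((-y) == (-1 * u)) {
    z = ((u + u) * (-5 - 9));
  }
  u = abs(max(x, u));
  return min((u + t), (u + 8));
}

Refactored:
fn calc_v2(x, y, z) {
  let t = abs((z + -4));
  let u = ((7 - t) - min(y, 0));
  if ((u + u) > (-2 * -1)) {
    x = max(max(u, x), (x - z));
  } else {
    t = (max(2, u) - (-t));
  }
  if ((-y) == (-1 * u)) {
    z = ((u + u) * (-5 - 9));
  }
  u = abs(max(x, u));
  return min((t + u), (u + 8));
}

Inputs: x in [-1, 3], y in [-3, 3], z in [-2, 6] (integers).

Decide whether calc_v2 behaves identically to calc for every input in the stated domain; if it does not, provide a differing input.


Behavior is preserved: although same computation, different form, the outputs never diverge.
As a probe, take x=2, y=-1, z=6: calc runs t=2, then u=6, then ((u + u) > (-2 * -1)) is true, then x=6, then ((-y) == (-1 * u)) is false, then u=6, then returns 8; calc_v2 runs t=2, then u=6, then ((u + u) > (-2 * -1)) is true, then x=6, then ((-y) == (-1 * u)) is false, then u=6, then returns 8; both end at 8.
Checked all 315 inputs in the declared domain: the outputs agree on every one.
verdict: equivalent


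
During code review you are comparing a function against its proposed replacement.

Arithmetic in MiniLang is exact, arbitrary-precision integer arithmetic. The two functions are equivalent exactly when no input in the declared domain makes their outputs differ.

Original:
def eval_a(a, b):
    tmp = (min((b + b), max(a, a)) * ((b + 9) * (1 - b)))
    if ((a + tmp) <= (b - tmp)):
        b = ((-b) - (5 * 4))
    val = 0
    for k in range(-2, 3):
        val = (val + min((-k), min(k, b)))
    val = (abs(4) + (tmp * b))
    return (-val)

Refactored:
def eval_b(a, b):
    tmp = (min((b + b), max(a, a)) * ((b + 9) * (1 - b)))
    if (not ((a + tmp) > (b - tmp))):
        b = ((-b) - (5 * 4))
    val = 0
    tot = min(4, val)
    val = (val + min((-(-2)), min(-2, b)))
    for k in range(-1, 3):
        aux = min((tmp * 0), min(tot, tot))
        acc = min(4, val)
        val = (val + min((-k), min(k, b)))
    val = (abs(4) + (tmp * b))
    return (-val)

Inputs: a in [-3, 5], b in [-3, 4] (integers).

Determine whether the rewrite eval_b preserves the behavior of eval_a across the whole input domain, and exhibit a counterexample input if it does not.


Differences: comparison usage differs, and arithmetic usage differs, and loop structure differs, and boolean connective usage differs, and statement counts differ, and constant usage differs, and min/max/abs usage differs, and local variable names differ — yet all 72 inputs agree.
verdict: equivalent


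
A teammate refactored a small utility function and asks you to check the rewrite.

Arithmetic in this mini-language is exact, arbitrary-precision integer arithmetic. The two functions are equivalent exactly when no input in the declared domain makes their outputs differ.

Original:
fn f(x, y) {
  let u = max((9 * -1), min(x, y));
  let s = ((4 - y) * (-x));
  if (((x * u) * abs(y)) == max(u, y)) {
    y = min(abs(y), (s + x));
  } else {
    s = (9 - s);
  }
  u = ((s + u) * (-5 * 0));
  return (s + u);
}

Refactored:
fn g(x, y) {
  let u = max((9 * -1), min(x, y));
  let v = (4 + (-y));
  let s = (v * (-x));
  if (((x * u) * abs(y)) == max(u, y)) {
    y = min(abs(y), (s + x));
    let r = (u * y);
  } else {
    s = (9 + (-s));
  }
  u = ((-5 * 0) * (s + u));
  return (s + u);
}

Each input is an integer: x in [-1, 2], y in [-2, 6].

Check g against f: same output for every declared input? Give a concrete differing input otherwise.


This is a faithful refactor — arithmetic usage differs, and statement counts differ, and local variable names differ, but the computed results match everywhere.
Spot check at x=1, y=5 — f: u = 1; s = 1; (((x * u) * abs(y)) == max(u, y)) -> true; y = 2; u = 0; return 1. g: u = 1; v = -1; s = 1; (((x * u) * abs(y)) == max(u, y)) -> true; y = 2; r = 2; u = 0; return 1. Both give 1.
Checked all 36 inputs in the declared domain: the outputs agree on every one.
verdict: equivalent


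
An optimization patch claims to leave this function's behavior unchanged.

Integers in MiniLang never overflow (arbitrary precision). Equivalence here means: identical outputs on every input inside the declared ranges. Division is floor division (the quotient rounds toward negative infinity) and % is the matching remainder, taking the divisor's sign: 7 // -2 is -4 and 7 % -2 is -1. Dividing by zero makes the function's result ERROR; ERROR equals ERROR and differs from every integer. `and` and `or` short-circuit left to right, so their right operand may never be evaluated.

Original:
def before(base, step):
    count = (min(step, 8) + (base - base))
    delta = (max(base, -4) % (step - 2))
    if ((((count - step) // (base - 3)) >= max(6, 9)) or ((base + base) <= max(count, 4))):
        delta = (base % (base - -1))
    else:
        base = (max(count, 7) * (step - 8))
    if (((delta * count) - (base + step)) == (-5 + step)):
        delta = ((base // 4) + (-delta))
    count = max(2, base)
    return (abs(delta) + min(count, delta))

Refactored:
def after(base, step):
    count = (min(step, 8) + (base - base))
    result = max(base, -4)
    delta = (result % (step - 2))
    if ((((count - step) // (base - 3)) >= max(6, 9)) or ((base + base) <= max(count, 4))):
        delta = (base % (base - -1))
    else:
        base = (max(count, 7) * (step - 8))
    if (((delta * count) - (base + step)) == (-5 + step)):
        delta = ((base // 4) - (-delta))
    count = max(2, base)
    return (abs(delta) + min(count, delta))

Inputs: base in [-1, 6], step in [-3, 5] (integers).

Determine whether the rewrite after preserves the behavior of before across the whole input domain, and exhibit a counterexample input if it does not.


Run the pair on base=1, step=4.
before: count becomes 4; next delta becomes 1; next ((((count - step) // (base - 3)) >= max(6, 9)) or ((base + base) <= max(count, 4))) evaluates to true; next delta becomes 1; next (((delta * count) - (base + step)) == (-5 + step)) evaluates to true; next delta becomes -1; next count becomes 2; next final value 0
after: count becomes 4; next result becomes 1; next delta becomes 1; next ((((count - step) // (base - 3)) >= max(6, 9)) or ((base + base) <= max(count, 4))) evaluates to true; next delta becomes 1; next (((delta * count) - (base + step)) == (-5 + step)) evaluates to true; next delta becomes 1; next count becomes 2; next final value 2
0 and 2 differ, so these are not the same function on this domain.
verdict: not equivalent; witness: base=1, step=4


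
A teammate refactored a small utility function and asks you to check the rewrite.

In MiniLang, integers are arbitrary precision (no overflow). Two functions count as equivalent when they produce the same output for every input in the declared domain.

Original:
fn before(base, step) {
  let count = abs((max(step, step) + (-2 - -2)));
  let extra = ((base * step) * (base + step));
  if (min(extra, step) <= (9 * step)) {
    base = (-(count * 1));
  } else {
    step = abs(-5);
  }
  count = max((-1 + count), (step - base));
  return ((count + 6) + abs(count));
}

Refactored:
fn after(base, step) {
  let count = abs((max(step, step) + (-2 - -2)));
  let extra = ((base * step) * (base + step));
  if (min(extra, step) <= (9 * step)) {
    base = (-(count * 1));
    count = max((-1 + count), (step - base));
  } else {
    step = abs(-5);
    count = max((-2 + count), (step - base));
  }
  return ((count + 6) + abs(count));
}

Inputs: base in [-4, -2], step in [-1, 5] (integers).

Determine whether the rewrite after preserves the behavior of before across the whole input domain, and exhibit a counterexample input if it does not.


The suspicious edit (`-1` became `-2`) never changes the result for any input inside the declared domain; all 21 inputs agree.
verdict: equivalent


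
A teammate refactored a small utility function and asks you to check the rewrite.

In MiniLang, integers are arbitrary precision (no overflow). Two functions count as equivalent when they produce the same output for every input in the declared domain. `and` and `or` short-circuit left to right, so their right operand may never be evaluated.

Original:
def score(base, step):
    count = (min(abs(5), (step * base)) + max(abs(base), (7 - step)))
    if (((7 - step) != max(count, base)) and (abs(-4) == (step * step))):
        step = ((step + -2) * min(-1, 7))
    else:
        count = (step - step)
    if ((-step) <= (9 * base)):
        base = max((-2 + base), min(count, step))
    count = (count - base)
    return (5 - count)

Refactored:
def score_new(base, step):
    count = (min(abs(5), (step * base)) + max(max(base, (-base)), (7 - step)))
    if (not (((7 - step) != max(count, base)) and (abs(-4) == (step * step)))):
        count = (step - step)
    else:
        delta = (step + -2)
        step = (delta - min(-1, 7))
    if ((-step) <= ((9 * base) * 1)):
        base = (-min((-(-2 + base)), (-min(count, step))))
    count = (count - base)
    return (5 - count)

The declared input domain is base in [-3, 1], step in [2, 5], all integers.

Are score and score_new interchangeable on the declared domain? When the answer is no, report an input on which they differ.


The rewrite breaks on base=1, step=2, where the results are -2 and -1.
score: count=7, then (((7 - step) != max(count, base)) and (abs(-4) == (step * step))) is true, then step=0, then ((-step) <= (9 * base)) is true, then base=0, then count=7, then returns -2
score_new: count=7, then (not (((7 - step) != max(count, base)) and (abs(-4) == (step * step)))) is false, then delta=0, then step=1, then ((-step) <= ((9 * base) * 1)) is true, then base=1, then count=6, then returns -1
verdict: not equivalent; witness: base=1, step=2


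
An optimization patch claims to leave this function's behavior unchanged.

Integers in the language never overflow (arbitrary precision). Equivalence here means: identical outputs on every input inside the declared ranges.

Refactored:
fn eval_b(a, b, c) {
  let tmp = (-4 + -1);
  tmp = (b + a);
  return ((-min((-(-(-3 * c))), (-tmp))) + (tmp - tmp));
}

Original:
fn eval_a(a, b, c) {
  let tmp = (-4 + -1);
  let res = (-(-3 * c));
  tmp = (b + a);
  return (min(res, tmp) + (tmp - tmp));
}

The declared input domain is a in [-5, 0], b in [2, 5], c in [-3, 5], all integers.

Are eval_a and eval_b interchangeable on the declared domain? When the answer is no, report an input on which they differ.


Evaluate both at a=-5, b=2, c=-3.
eval_a: tmp=-5, then res=-9, then tmp=-3, then returns -9
eval_b: tmp=-5, then tmp=-3, then returns -3
-9 vs -3 — the two versions disagree here.
verdict: not equivalent; witness: a=-5, b=2, c=-3


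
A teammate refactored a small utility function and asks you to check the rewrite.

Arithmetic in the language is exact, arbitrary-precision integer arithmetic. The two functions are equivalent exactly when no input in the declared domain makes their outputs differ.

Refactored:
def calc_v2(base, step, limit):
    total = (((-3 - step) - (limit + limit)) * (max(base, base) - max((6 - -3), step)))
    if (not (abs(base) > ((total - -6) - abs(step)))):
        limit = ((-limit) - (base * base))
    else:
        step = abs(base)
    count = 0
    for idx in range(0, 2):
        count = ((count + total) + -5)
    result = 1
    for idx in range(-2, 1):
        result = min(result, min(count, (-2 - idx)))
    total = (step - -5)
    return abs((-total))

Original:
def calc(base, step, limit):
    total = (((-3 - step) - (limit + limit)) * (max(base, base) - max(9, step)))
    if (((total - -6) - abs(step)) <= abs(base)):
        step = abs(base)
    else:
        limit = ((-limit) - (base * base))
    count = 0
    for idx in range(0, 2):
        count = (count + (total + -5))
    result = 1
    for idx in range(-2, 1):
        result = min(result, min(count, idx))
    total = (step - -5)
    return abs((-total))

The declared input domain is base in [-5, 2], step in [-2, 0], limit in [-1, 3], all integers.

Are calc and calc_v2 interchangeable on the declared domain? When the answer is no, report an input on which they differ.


These are not equivalent — on base=-5, step=-1, limit=-1 the outputs split (10 vs 4).
calc: total := 0 | (((total - -6) - abs(step)) <= abs(base)): true | step := 5 | count := 0 | iter idx=0: | count := -5 | iter idx=1: | count := -10 | result := 1 | iter idx=-2: | result := -10 | iter idx=-1: | result := -10 | iter idx=0: | result := -10 | total := 10 | result 10
calc_v2: total := 0 | (not (abs(base) > ((total - -6) - abs(step)))): true | limit := -24 | count := 0 | iter idx=0: | count := -5 | iter idx=1: | count := -10 | result := 1 | iter idx=-2: | result := -10 | iter idx=-1: | result := -10 | iter idx=0: | result := -10 | total := 4 | result 4
verdict: not equivalent; witness: base=-5, step=-1, limit=-1


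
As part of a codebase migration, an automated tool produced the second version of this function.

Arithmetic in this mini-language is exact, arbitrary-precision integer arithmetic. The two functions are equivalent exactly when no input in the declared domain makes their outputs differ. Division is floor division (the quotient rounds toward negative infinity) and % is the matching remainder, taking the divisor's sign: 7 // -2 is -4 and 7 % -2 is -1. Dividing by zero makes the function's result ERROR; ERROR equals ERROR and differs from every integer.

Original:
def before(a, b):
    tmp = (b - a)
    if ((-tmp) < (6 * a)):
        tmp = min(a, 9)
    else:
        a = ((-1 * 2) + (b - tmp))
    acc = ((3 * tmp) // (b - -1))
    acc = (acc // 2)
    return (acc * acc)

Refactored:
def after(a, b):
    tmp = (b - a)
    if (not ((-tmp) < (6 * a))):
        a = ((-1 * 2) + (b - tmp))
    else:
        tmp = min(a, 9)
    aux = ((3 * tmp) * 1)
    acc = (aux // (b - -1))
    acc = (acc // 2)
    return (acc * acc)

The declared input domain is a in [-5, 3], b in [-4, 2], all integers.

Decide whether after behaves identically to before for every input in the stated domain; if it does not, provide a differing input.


Comparing the listings, the differences include: local variable names differ, boolean connective usage differs, constant usage differs, arithmetic usage differs, statement counts differ.
As a probe, take a=1, b=-2: before runs tmp = -3; ((-tmp) < (6 * a)) -> true; tmp = 1; acc = -3; acc = -2; return 4; after runs tmp = -3; (not ((-tmp) < (6 * a))) -> false; tmp = 1; aux = 3; acc = -3; acc = -2; return 4; both end at 4.
Sweeping the whole domain (63 inputs) finds no disagreement.
verdict: equivalent


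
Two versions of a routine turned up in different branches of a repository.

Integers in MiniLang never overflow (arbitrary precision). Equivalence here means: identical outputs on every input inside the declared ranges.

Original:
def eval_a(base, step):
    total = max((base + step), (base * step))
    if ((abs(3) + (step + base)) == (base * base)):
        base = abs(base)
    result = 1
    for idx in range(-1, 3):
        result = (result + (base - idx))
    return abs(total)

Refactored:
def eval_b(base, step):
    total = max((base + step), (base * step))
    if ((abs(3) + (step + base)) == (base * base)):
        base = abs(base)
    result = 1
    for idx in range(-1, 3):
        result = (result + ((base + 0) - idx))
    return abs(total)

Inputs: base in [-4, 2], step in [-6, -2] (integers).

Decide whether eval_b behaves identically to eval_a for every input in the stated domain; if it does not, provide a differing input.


The two are interchangeable: arithmetic usage differs, and constant usage differs, and every declared input agrees.
As a probe, take base=0, step=-3: eval_a runs total = 0; ((abs(3) + (step + base)) == (base * base)) -> true; base = 0; result = 1; [idx=-1]; result = 2; [idx=0]; result = 2; [idx=1]; result = 1; [idx=2]; result = -1; return 0; eval_b runs total = 0; ((abs(3) + (step + base)) == (base * base)) -> true; base = 0; result = 1; [idx=-1]; result = 2; [idx=0]; result = 2; [idx=1]; result = 1; [idx=2]; result = -1; return 0; both end at 0.
An exhaustive pass over the 35 declared inputs shows identical outputs.
verdict: equivalent


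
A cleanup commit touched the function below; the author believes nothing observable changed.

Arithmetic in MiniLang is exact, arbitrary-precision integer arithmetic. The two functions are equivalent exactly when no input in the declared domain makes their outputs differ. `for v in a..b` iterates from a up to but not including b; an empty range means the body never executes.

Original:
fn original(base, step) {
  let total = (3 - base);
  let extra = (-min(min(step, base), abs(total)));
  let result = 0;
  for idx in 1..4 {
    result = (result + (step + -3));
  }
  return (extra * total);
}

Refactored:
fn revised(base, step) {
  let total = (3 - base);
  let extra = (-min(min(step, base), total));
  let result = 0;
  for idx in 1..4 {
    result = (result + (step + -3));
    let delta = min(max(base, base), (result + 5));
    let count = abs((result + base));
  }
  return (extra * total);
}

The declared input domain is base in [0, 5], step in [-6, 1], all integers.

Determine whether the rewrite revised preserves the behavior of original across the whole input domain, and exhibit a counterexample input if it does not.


Not equivalent: base=4, step=0 separates them (0 vs -1).
original: total=-1, then extra=0, then result=0, then (idx=1), then result=-3, then (idx=2), then result=-6, then (idx=3), then result=-9, then returns 0
revised: total=-1, then extra=1, then result=0, then (idx=1), then result=-3, then delta=2, then count=1, then (idx=2), then result=-6, then delta=-1, then count=2, then (idx=3), then result=-9, then delta=-4, then count=5, then returns -1
verdict: not equivalent; witness: base=4, step=0


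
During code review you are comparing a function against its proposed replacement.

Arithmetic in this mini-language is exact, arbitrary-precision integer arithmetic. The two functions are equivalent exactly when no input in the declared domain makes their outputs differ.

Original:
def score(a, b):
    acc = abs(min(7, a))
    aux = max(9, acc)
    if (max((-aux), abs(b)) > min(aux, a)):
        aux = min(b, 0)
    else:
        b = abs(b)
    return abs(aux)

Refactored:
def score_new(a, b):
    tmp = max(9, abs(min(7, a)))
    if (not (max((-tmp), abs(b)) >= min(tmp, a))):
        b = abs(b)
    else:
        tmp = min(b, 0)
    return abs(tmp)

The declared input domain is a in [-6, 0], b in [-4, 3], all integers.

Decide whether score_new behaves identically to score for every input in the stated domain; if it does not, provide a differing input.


Take a=0, b=0.
score: acc=0, then aux=9, then (max((-aux), abs(b)) > min(aux, a)) is false, then b=0, then returns 9
score_new: tmp=9, then (not (max((-tmp), abs(b)) >= min(tmp, a))) is false, then tmp=0, then returns 0
9 vs 0 — the two versions disagree here.
verdict: not equivalent; witness: a=0, b=0


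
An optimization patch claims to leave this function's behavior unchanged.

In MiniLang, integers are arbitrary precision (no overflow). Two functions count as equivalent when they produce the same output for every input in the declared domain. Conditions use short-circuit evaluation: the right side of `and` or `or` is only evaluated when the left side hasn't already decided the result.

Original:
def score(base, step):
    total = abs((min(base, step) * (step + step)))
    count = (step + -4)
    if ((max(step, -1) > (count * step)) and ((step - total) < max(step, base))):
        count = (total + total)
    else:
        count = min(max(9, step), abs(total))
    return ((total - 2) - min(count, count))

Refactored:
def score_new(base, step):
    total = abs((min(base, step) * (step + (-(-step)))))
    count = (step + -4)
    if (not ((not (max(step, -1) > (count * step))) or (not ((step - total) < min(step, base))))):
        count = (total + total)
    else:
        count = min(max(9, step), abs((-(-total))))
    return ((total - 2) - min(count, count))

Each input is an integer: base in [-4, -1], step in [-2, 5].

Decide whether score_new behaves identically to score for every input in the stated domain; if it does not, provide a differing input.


These are not equivalent — on base=-1, step=1 the outputs split (-4 vs -2).
score: total becomes 2; next count becomes -3; next ((max(step, -1) > (count * step)) and ((step - total) < max(step, base))) evaluates to true; next count becomes 4; next final value -4
score_new: total becomes 2; next count becomes -3; next (not ((not (max(step, -1) > (count * step))) or (not ((step - total) < min(step, base))))) evaluates to false; next count becomes 2; next final value -2
verdict: not equivalent; witness: base=-1, step=1


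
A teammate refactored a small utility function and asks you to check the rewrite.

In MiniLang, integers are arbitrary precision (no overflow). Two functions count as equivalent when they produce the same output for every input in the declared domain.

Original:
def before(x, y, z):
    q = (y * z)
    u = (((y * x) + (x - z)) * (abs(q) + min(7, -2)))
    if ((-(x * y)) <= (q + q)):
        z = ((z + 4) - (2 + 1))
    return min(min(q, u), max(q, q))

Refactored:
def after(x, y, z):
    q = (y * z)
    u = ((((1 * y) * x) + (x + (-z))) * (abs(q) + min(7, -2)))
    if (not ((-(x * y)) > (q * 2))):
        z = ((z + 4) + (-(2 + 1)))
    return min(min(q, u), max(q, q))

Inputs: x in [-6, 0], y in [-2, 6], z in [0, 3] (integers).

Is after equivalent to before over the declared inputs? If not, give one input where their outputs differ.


Reading the diff, among the changes: boolean connective usage differs; and comparison usage differs; and arithmetic usage differs; and constant usage differs.
Spot check at x=-5, y=2, z=3 — before: q := 6 | u := -72 | ((-(x * y)) <= (q + q)): true | z := 4 | result -72. after: q := 6 | u := -72 | (not ((-(x * y)) > (q * 2))): true | z := 4 | result -72. Both give -72.
Across all 252 domain points the two functions coincide.
verdict: equivalent


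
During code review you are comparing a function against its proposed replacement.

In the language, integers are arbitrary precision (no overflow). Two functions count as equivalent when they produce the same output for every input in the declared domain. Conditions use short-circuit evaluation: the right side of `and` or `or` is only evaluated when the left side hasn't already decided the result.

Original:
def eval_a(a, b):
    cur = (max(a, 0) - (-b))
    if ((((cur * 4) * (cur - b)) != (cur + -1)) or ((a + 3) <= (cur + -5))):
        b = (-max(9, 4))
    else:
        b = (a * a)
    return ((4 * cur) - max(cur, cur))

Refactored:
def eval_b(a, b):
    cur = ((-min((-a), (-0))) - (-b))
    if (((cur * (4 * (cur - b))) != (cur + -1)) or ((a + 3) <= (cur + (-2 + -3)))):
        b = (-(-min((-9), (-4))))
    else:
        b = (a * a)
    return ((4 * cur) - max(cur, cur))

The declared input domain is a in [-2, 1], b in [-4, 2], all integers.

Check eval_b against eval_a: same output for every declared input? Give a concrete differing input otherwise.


This is a faithful refactor — arithmetic usage differs, min/max/abs usage differs, constant usage differs, but the computed results match everywhere.
Spot check at a=0, b=-1 — eval_a: cur becomes -1; next ((((cur * 4) * (cur - b)) != (cur + -1)) or ((a + 3) <= (cur + -5))) evaluates to true; next b becomes -9; next final value -3. eval_b: cur becomes -1; next (((cur * (4 * (cur - b))) != (cur + -1)) or ((a + 3) <= (cur + (-2 + -3)))) evaluates to true; next b becomes -9; next final value -3. Both give -3.
An exhaustive pass over the 28 declared inputs shows identical outputs.
verdict: equivalent


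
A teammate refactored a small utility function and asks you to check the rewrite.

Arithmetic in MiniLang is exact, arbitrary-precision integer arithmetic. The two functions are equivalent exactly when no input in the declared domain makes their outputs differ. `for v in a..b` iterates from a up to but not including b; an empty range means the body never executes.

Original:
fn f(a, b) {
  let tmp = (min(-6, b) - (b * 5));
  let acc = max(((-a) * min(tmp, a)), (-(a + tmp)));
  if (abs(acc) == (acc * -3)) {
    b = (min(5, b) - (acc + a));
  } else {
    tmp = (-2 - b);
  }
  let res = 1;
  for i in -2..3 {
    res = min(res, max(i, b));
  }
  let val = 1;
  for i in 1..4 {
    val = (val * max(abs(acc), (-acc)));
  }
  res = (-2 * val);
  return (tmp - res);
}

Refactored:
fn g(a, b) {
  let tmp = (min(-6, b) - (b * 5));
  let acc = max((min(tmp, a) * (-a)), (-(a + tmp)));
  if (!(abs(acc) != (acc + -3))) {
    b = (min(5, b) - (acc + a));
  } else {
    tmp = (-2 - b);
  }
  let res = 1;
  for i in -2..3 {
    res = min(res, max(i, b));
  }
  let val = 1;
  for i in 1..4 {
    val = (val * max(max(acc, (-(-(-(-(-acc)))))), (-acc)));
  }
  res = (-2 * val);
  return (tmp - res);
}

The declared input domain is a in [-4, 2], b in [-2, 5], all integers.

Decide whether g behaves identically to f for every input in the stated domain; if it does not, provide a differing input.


Take a=-4, b=-2.
f: tmp=4, then acc=0, then (abs(acc) == (acc * -3)) is true, then b=2, then res=1, then (i=-2), then res=1, then (i=-1), then res=1, then (i=0), then res=1, then (i=1), then res=1, then (i=2), then res=1, then val=1, then (i=1), then val=0, then (i=2), then val=0, then (i=3), then val=0, then res=0, then returns 4
g: tmp=4, then acc=0, then (!(abs(acc) != (acc + -3))) is false, then tmp=0, then res=1, then (i=-2), then res=-2, then (i=-1), then res=-2, then (i=0), then res=-2, then (i=1), then res=-2, then (i=2), then res=-2, then val=1, then (i=1), then val=0, then (i=2), then val=0, then (i=3), then val=0, then res=0, then returns 0
4 and 0 differ, so these are not the same function on this domain.
verdict: not equivalent; witness: a=-4, b=-2


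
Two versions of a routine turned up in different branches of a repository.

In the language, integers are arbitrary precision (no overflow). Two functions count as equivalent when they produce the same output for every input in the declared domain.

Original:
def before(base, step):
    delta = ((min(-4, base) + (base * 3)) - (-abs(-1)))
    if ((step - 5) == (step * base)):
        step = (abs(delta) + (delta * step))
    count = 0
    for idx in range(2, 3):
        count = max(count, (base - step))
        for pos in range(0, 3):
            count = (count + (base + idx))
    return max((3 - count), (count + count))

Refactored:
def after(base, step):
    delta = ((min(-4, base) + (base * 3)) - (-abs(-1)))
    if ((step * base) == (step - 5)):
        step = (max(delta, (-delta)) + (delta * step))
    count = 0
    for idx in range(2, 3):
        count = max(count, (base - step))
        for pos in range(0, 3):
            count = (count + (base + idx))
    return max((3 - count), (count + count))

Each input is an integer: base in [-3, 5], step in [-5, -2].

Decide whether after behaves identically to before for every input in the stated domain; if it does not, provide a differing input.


The two versions differ — the changes include min/max/abs usage differs.
As a probe, take base=-1, step=-4: before runs delta = -6; ((step - 5) == (step * base)) -> false; count = 0; [idx=2]; count = 3; [pos=0]; count = 4; [pos=1]; count = 5; [pos=2]; count = 6; return 12; after runs delta = -6; ((step * base) == (step - 5)) -> false; count = 0; [idx=2]; count = 3; [pos=0]; count = 4; [pos=1]; count = 5; [pos=2]; count = 6; return 12; both end at 12.
Checked all 36 inputs in the declared domain: the outputs agree on every one.
verdict: equivalent


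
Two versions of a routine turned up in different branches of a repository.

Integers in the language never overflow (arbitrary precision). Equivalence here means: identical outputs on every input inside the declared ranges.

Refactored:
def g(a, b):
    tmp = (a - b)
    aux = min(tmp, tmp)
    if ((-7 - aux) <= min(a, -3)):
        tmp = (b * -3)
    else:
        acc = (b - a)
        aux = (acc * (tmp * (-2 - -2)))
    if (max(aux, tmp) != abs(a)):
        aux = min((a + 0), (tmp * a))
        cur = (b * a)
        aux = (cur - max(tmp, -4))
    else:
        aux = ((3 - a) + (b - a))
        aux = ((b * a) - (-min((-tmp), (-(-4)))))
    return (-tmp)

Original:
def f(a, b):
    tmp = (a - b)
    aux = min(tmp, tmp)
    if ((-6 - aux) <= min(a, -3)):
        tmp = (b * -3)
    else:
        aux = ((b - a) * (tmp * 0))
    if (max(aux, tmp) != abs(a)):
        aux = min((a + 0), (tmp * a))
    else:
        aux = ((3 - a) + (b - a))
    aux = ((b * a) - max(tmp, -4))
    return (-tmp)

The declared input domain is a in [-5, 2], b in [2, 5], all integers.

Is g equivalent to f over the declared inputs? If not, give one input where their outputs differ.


Try a=-2, b=2.
f: tmp := -4 | aux := -4 | ((-6 - aux) <= min(a, -3)): false | aux := 0 | (max(aux, tmp) != abs(a)): true | aux := -2 | aux := 0 | result 4
g: tmp := -4 | aux := -4 | ((-7 - aux) <= min(a, -3)): true | tmp := -6 | (max(aux, tmp) != abs(a)): true | aux := -2 | cur := -4 | aux := 0 | result 6
4 against 6: the behavior changed.
verdict: not equivalent; witness: a=-2, b=2


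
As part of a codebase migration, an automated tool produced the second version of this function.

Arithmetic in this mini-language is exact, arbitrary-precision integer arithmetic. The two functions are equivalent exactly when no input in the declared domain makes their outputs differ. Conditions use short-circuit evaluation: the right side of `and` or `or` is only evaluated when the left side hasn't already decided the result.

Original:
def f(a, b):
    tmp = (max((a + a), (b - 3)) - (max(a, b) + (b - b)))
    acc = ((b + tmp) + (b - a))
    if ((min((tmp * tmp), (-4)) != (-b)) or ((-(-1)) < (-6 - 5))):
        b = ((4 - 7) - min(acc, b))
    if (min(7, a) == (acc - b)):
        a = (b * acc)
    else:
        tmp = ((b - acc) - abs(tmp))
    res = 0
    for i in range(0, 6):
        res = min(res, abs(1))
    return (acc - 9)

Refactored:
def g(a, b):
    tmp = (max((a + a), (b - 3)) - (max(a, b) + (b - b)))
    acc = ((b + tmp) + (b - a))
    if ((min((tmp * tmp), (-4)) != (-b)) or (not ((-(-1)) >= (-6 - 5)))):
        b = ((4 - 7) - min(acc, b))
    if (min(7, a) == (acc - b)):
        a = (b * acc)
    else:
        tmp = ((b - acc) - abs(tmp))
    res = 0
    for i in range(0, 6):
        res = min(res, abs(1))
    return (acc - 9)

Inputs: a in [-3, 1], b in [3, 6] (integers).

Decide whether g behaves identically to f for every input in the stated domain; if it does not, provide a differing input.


Equivalent — the differences include boolean connective usage differs; also comparison usage differs, yet no declared input distinguishes the two.
As a probe, take a=0, b=4: f runs tmp := -3 | acc := 5 | ((min((tmp * tmp), (-4)) != (-b)) or ((-(-1)) < (-6 - 5))): false | (min(7, a) == (acc - b)): false | tmp := -4 | res := 0 | iter i=0: | res := 0 | iter i=1: | res := 0 | iter i=2: | res := 0 | iter i=3: | res := 0 | iter i=4: | res := 0 | iter i=5: | res := 0 | result -4; g runs tmp := -3 | acc := 5 | ((min((tmp * tmp), (-4)) != (-b)) or (not ((-(-1)) >= (-6 - 5)))): false | (min(7, a) == (acc - b)): false | tmp := -4 | res := 0 | iter i=0: | res := 0 | iter i=1: | res := 0 | iter i=2: | res := 0 | iter i=3: | res := 0 | iter i=4: | res := 0 | iter i=5: | res := 0 | result -4; both end at -4.
An exhaustive pass over the 20 declared inputs shows identical outputs.
verdict: equivalent


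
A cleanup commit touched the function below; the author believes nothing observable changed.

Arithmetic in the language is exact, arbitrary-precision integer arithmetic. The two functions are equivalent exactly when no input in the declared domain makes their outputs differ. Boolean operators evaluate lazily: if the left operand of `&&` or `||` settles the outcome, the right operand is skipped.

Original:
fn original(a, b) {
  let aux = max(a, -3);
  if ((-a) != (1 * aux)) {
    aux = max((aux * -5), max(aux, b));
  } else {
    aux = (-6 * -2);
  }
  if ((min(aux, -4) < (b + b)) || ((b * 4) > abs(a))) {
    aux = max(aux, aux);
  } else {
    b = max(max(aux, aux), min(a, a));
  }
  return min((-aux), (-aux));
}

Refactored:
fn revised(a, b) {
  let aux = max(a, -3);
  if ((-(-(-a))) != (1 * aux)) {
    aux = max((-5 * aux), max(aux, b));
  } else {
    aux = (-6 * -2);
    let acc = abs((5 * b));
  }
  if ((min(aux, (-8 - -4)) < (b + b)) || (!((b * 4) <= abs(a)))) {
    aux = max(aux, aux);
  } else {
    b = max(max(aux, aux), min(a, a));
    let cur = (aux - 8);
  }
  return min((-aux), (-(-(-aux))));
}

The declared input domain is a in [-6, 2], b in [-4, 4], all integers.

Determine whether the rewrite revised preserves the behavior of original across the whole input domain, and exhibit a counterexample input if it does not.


Differences: comparison usage differs; and local variable names differ; and constant usage differs; and arithmetic usage differs; and boolean connective usage differs; and statement counts differ; and min/max/abs usage differs — yet all 81 inputs agree.
verdict: equivalent


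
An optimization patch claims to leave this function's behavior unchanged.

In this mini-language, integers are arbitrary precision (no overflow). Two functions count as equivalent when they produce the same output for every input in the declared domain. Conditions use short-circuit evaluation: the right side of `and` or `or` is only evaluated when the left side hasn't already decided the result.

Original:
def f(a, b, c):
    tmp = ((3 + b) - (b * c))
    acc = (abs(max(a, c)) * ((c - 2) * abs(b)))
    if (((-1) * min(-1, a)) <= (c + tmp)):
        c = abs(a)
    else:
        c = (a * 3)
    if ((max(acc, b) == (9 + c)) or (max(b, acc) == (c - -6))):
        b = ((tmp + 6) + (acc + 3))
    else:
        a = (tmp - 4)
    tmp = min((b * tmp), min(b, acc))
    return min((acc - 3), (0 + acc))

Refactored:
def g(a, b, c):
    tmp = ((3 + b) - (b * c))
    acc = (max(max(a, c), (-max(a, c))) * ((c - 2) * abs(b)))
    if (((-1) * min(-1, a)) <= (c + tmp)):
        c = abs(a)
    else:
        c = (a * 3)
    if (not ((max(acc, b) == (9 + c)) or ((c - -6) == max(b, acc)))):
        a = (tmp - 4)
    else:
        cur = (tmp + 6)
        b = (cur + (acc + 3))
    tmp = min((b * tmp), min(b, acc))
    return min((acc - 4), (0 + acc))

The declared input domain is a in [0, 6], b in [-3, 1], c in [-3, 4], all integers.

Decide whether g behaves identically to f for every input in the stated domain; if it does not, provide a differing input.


Run the pair on a=0, b=-3, c=-3.
f: tmp becomes -9; next acc becomes 0; next (((-1) * min(-1, a)) <= (c + tmp)) evaluates to false; next c becomes 0; next ((max(acc, b) == (9 + c)) or (max(b, acc) == (c - -6))) evaluates to false; next a becomes -13; next tmp becomes -3; next final value -3
g: tmp becomes -9; next acc becomes 0; next (((-1) * min(-1, a)) <= (c + tmp)) evaluates to false; next c becomes 0; next (not ((max(acc, b) == (9 + c)) or ((c - -6) == max(b, acc)))) evaluates to true; next a becomes -13; next tmp becomes -3; next final value -4
-3 and -4 differ, so these are not the same function on this domain.
verdict: not equivalent; witness: a=0, b=-3, c=-3


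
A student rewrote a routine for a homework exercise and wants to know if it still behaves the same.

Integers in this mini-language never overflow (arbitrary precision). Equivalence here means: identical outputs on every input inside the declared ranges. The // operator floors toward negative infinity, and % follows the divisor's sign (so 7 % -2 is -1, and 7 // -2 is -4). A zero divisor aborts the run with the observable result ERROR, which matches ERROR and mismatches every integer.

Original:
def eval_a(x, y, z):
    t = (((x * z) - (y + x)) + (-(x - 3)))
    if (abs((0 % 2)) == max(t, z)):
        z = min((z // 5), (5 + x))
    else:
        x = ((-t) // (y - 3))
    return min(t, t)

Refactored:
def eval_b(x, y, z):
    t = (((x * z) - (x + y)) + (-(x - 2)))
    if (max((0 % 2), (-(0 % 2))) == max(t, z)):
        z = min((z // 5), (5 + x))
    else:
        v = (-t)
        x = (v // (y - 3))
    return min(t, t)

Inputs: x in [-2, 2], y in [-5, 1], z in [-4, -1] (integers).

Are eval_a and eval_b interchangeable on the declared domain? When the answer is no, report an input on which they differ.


Evaluate both at x=-2, y=-5, z=-4.
eval_a: t becomes 20; next (abs((0 % 2)) == max(t, z)) evaluates to false; next x becomes 2; next final value 20
eval_b: t becomes 19; next (max((0 % 2), (-(0 % 2))) == max(t, z)) evaluates to false; next v becomes -19; next x becomes 2; next final value 19
20 vs 19 — the two versions disagree here.
verdict: not equivalent; witness: x=-2, y=-5, z=-4
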